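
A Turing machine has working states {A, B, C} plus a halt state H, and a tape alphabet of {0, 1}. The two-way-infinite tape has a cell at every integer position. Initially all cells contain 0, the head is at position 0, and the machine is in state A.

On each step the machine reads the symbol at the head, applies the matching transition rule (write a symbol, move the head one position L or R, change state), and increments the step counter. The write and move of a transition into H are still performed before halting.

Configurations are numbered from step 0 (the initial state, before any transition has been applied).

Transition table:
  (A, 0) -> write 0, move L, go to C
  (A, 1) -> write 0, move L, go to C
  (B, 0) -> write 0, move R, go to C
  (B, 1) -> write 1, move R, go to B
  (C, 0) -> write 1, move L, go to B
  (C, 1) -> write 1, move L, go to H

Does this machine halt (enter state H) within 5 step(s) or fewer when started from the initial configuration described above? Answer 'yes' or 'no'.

Answer: yes

Derivation:
Step 1: in state A at pos 0, read 0 -> (A,0)->write 0,move L,goto C. Now: state=C, head=-1, tape[-2..1]=0000 (head:  ^)
Step 2: in state C at pos -1, read 0 -> (C,0)->write 1,move L,goto B. Now: state=B, head=-2, tape[-3..1]=00100 (head:  ^)
Step 3: in state B at pos -2, read 0 -> (B,0)->write 0,move R,goto C. Now: state=C, head=-1, tape[-3..1]=00100 (head:   ^)
Step 4: in state C at pos -1, read 1 -> (C,1)->write 1,move L,goto H. Now: state=H, head=-2, tape[-3..1]=00100 (head:  ^)
State H reached at step 4; 4 <= 5 -> yes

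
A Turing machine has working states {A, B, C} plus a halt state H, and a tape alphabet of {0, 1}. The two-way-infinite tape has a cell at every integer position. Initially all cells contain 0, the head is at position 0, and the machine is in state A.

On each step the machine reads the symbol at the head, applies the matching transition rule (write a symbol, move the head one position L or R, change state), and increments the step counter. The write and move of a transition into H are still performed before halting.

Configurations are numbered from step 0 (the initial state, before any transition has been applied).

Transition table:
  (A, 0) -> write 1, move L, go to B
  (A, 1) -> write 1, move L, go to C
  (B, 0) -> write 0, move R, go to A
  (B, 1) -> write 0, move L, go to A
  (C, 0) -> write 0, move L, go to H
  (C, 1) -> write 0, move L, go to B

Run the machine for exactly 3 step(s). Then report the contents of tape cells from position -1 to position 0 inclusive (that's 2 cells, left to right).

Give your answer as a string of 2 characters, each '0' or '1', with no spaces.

Answer: 01

Derivation:
Step 1: in state A at pos 0, read 0 -> (A,0)->write 1,move L,goto B. Now: state=B, head=-1, tape[-2..1]=0010 (head:  ^)
Step 2: in state B at pos -1, read 0 -> (B,0)->write 0,move R,goto A. Now: state=A, head=0, tape[-2..1]=0010 (head:   ^)
Step 3: in state A at pos 0, read 1 -> (A,1)->write 1,move L,goto C. Now: state=C, head=-1, tape[-2..1]=0010 (head:  ^)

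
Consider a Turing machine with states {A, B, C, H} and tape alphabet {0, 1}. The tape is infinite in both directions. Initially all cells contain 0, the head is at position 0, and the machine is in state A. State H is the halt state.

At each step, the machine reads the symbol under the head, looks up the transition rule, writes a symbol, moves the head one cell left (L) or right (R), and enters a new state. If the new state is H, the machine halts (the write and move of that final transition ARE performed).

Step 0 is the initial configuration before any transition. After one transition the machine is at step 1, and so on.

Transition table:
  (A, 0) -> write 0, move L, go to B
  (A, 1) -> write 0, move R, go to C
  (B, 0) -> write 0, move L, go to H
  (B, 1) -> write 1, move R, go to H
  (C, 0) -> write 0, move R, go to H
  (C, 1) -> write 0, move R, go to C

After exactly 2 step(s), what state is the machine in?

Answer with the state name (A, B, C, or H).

Step 1: in state A at pos 0, read 0 -> (A,0)->write 0,move L,goto B. Now: state=B, head=-1, tape[-2..1]=0000 (head:  ^)
Step 2: in state B at pos -1, read 0 -> (B,0)->write 0,move L,goto H. Now: state=H, head=-2, tape[-3..1]=00000 (head:  ^)

Answer: H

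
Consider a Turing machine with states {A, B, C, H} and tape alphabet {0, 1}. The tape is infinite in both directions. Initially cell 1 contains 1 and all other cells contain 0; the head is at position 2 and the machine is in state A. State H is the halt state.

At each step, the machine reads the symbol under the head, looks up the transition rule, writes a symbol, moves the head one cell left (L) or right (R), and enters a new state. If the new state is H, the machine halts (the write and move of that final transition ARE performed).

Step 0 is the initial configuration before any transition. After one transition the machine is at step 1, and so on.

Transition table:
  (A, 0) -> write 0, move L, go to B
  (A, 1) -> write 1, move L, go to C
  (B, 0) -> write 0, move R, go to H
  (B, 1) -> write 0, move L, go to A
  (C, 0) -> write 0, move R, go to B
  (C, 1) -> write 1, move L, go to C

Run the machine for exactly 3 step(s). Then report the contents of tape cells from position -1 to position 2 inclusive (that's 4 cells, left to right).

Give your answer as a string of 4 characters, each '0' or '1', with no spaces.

Step 1: in state A at pos 2, read 0 -> (A,0)->write 0,move L,goto B. Now: state=B, head=1, tape[0..3]=0100 (head:  ^)
Step 2: in state B at pos 1, read 1 -> (B,1)->write 0,move L,goto A. Now: state=A, head=0, tape[-1..3]=00000 (head:  ^)
Step 3: in state A at pos 0, read 0 -> (A,0)->write 0,move L,goto B. Now: state=B, head=-1, tape[-2..3]=000000 (head:  ^)

Answer: 0000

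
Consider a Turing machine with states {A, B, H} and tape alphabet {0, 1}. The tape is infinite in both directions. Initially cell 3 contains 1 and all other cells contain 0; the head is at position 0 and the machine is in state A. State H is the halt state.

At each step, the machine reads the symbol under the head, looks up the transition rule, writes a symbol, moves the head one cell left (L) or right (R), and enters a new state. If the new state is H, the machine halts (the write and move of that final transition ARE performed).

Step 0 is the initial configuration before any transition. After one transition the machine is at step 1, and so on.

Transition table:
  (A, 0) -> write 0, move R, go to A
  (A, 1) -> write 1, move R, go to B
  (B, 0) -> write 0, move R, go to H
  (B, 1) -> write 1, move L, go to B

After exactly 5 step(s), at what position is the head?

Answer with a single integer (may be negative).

Answer: 5

Derivation:
Step 1: in state A at pos 0, read 0 -> (A,0)->write 0,move R,goto A. Now: state=A, head=1, tape[-1..4]=000010 (head:   ^)
Step 2: in state A at pos 1, read 0 -> (A,0)->write 0,move R,goto A. Now: state=A, head=2, tape[-1..4]=000010 (head:    ^)
Step 3: in state A at pos 2, read 0 -> (A,0)->write 0,move R,goto A. Now: state=A, head=3, tape[-1..4]=000010 (head:     ^)
Step 4: in state A at pos 3, read 1 -> (A,1)->write 1,move R,goto B. Now: state=B, head=4, tape[-1..5]=0000100 (head:      ^)
Step 5: in state B at pos 4, read 0 -> (B,0)->write 0,move R,goto H. Now: state=H, head=5, tape[-1..6]=00001000 (head:       ^)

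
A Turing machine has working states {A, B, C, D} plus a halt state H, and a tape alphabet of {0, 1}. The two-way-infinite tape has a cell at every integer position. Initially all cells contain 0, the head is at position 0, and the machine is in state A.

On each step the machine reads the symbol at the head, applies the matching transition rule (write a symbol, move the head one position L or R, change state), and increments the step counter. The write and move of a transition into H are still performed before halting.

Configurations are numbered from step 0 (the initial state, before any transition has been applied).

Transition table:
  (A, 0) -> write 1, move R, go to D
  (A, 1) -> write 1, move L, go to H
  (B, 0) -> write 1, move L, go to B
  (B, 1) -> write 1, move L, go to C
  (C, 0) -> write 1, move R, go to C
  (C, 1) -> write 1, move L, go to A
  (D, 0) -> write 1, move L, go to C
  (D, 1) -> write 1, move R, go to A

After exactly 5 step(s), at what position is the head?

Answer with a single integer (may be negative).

Answer: 1

Derivation:
Step 1: in state A at pos 0, read 0 -> (A,0)->write 1,move R,goto D. Now: state=D, head=1, tape[-1..2]=0100 (head:   ^)
Step 2: in state D at pos 1, read 0 -> (D,0)->write 1,move L,goto C. Now: state=C, head=0, tape[-1..2]=0110 (head:  ^)
Step 3: in state C at pos 0, read 1 -> (C,1)->write 1,move L,goto A. Now: state=A, head=-1, tape[-2..2]=00110 (head:  ^)
Step 4: in state A at pos -1, read 0 -> (A,0)->write 1,move R,goto D. Now: state=D, head=0, tape[-2..2]=01110 (head:   ^)
Step 5: in state D at pos 0, read 1 -> (D,1)->write 1,move R,goto A. Now: state=A, head=1, tape[-2..2]=01110 (head:    ^)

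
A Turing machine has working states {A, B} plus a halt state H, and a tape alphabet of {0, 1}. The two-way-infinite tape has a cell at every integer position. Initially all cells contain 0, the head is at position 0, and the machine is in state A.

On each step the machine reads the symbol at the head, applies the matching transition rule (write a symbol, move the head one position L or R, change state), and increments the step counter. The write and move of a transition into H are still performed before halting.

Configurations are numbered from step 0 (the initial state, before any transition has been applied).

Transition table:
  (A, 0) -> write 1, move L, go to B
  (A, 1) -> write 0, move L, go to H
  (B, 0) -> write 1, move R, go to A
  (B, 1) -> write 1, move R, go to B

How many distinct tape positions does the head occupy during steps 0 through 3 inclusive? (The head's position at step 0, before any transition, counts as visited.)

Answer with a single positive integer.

Step 1: in state A at pos 0, read 0 -> (A,0)->write 1,move L,goto B. Now: state=B, head=-1, tape[-2..1]=0010 (head:  ^)
Step 2: in state B at pos -1, read 0 -> (B,0)->write 1,move R,goto A. Now: state=A, head=0, tape[-2..1]=0110 (head:   ^)
Step 3: in state A at pos 0, read 1 -> (A,1)->write 0,move L,goto H. Now: state=H, head=-1, tape[-2..1]=0100 (head:  ^)
Head positions at steps 0..3: starting at 0, distinct positions visited = {-1, 0} -> 2 position(s)

Answer: 2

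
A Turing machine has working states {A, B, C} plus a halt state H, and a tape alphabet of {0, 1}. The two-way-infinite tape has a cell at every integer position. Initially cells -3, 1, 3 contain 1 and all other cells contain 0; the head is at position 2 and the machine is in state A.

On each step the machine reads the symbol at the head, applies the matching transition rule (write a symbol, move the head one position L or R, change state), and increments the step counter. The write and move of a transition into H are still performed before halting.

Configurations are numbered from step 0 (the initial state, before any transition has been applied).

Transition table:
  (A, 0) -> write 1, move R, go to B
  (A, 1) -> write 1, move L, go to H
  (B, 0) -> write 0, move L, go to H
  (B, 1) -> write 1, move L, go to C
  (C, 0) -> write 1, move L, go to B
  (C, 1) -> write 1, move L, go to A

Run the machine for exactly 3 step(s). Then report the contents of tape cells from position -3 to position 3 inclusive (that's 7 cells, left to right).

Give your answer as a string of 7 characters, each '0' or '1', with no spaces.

Step 1: in state A at pos 2, read 0 -> (A,0)->write 1,move R,goto B. Now: state=B, head=3, tape[-4..4]=010001110 (head:        ^)
Step 2: in state B at pos 3, read 1 -> (B,1)->write 1,move L,goto C. Now: state=C, head=2, tape[-4..4]=010001110 (head:       ^)
Step 3: in state C at pos 2, read 1 -> (C,1)->write 1,move L,goto A. Now: state=A, head=1, tape[-4..4]=010001110 (head:      ^)

Answer: 1000111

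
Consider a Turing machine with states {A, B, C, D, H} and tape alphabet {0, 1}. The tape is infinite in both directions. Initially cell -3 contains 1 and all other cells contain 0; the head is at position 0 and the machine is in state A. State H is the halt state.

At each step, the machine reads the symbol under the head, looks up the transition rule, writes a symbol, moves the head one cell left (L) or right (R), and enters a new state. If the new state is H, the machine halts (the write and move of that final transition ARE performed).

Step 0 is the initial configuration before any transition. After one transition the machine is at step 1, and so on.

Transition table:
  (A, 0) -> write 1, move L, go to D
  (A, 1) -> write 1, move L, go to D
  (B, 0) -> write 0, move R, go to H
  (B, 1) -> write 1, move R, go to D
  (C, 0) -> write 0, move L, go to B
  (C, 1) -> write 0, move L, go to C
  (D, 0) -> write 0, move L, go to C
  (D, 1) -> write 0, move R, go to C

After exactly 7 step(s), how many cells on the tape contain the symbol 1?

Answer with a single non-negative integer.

Answer: 1

Derivation:
Step 1: in state A at pos 0, read 0 -> (A,0)->write 1,move L,goto D. Now: state=D, head=-1, tape[-4..1]=010010 (head:    ^)
Step 2: in state D at pos -1, read 0 -> (D,0)->write 0,move L,goto C. Now: state=C, head=-2, tape[-4..1]=010010 (head:   ^)
Step 3: in state C at pos -2, read 0 -> (C,0)->write 0,move L,goto B. Now: state=B, head=-3, tape[-4..1]=010010 (head:  ^)
Step 4: in state B at pos -3, read 1 -> (B,1)->write 1,move R,goto D. Now: state=D, head=-2, tape[-4..1]=010010 (head:   ^)
Step 5: in state D at pos -2, read 0 -> (D,0)->write 0,move L,goto C. Now: state=C, head=-3, tape[-4..1]=010010 (head:  ^)
Step 6: in state C at pos -3, read 1 -> (C,1)->write 0,move L,goto C. Now: state=C, head=-4, tape[-5..1]=0000010 (head:  ^)
Step 7: in state C at pos -4, read 0 -> (C,0)->write 0,move L,goto B. Now: state=B, head=-5, tape[-6..1]=00000010 (head:  ^)
Cells containing 1 after step 7: {0} -> 1 cell(s)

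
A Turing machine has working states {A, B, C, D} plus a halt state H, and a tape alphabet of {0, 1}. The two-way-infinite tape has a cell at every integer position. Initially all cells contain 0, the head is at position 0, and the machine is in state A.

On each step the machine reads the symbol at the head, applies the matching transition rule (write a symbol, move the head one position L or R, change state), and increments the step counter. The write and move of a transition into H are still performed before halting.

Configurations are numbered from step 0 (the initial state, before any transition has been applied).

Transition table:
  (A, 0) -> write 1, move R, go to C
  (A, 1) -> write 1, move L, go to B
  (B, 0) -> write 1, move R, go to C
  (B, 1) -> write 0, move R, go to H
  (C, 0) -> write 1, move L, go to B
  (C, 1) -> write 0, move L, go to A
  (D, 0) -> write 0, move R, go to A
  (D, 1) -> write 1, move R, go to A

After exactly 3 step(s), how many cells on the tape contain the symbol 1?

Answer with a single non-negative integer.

Step 1: in state A at pos 0, read 0 -> (A,0)->write 1,move R,goto C. Now: state=C, head=1, tape[-1..2]=0100 (head:   ^)
Step 2: in state C at pos 1, read 0 -> (C,0)->write 1,move L,goto B. Now: state=B, head=0, tape[-1..2]=0110 (head:  ^)
Step 3: in state B at pos 0, read 1 -> (B,1)->write 0,move R,goto H. Now: state=H, head=1, tape[-1..2]=0010 (head:   ^)
Cells containing 1 after step 3: {1} -> 1 cell(s)

Answer: 1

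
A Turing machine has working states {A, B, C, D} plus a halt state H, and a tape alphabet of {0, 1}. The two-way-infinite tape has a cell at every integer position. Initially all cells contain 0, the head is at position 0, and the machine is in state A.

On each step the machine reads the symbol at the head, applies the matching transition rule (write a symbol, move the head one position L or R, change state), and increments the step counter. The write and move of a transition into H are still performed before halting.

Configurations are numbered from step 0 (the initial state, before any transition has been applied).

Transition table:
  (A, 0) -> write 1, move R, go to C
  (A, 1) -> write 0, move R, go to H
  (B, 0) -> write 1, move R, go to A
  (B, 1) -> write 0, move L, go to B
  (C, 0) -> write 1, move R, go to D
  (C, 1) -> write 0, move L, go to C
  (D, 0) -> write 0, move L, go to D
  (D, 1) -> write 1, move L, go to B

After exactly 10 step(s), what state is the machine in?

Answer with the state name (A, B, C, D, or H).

Step 1: in state A at pos 0, read 0 -> (A,0)->write 1,move R,goto C. Now: state=C, head=1, tape[-1..2]=0100 (head:   ^)
Step 2: in state C at pos 1, read 0 -> (C,0)->write 1,move R,goto D. Now: state=D, head=2, tape[-1..3]=01100 (head:    ^)
Step 3: in state D at pos 2, read 0 -> (D,0)->write 0,move L,goto D. Now: state=D, head=1, tape[-1..3]=01100 (head:   ^)
Step 4: in state D at pos 1, read 1 -> (D,1)->write 1,move L,goto B. Now: state=B, head=0, tape[-1..3]=01100 (head:  ^)
Step 5: in state B at pos 0, read 1 -> (B,1)->write 0,move L,goto B. Now: state=B, head=-1, tape[-2..3]=000100 (head:  ^)
Step 6: in state B at pos -1, read 0 -> (B,0)->write 1,move R,goto A. Now: state=A, head=0, tape[-2..3]=010100 (head:   ^)
Step 7: in state A at pos 0, read 0 -> (A,0)->write 1,move R,goto C. Now: state=C, head=1, tape[-2..3]=011100 (head:    ^)
Step 8: in state C at pos 1, read 1 -> (C,1)->write 0,move L,goto C. Now: state=C, head=0, tape[-2..3]=011000 (head:   ^)
Step 9: in state C at pos 0, read 1 -> (C,1)->write 0,move L,goto C. Now: state=C, head=-1, tape[-2..3]=010000 (head:  ^)
Step 10: in state C at pos -1, read 1 -> (C,1)->write 0,move L,goto C. Now: state=C, head=-2, tape[-3..3]=0000000 (head:  ^)

Answer: C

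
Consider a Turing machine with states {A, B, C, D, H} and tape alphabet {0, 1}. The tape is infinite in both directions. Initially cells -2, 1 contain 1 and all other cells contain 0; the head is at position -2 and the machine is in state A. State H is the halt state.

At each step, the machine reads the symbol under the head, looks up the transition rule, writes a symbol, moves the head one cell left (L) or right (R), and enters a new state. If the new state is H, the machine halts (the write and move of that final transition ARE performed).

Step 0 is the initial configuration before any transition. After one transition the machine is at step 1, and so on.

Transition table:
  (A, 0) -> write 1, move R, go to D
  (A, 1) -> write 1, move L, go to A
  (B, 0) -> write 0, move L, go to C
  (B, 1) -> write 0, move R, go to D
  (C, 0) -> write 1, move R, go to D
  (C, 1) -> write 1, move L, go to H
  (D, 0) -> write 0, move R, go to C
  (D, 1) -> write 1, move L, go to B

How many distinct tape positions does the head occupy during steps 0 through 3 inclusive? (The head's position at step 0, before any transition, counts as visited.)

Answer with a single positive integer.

Answer: 2

Derivation:
Step 1: in state A at pos -2, read 1 -> (A,1)->write 1,move L,goto A. Now: state=A, head=-3, tape[-4..2]=0010010 (head:  ^)
Step 2: in state A at pos -3, read 0 -> (A,0)->write 1,move R,goto D. Now: state=D, head=-2, tape[-4..2]=0110010 (head:   ^)
Step 3: in state D at pos -2, read 1 -> (D,1)->write 1,move L,goto B. Now: state=B, head=-3, tape[-4..2]=0110010 (head:  ^)
Head positions at steps 0..3: starting at -2, distinct positions visited = {-3, -2} -> 2 position(s)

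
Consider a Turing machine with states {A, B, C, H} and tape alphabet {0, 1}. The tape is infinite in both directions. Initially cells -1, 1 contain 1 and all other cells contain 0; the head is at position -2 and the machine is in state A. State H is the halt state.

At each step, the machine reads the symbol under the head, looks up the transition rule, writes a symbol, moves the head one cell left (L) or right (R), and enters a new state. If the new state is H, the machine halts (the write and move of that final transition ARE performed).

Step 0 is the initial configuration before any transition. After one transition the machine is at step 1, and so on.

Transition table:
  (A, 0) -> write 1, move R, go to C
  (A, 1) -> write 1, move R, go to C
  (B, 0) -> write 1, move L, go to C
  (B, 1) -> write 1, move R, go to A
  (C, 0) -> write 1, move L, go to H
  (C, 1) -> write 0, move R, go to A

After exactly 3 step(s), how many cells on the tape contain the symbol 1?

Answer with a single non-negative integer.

Answer: 3

Derivation:
Step 1: in state A at pos -2, read 0 -> (A,0)->write 1,move R,goto C. Now: state=C, head=-1, tape[-3..2]=011010 (head:   ^)
Step 2: in state C at pos -1, read 1 -> (C,1)->write 0,move R,goto A. Now: state=A, head=0, tape[-3..2]=010010 (head:    ^)
Step 3: in state A at pos 0, read 0 -> (A,0)->write 1,move R,goto C. Now: state=C, head=1, tape[-3..2]=010110 (head:     ^)
Cells containing 1 after step 3: {-2, 0, 1} -> 3 cell(s)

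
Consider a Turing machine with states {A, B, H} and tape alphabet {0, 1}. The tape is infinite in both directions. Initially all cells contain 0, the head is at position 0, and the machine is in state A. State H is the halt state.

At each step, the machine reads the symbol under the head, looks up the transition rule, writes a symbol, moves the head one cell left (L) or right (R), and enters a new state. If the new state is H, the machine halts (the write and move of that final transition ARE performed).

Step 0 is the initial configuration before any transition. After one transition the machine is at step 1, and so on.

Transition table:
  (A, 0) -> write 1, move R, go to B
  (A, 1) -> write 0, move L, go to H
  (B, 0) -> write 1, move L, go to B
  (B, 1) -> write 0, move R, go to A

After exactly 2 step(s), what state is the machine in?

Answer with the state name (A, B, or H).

Step 1: in state A at pos 0, read 0 -> (A,0)->write 1,move R,goto B. Now: state=B, head=1, tape[-1..2]=0100 (head:   ^)
Step 2: in state B at pos 1, read 0 -> (B,0)->write 1,move L,goto B. Now: state=B, head=0, tape[-1..2]=0110 (head:  ^)

Answer: B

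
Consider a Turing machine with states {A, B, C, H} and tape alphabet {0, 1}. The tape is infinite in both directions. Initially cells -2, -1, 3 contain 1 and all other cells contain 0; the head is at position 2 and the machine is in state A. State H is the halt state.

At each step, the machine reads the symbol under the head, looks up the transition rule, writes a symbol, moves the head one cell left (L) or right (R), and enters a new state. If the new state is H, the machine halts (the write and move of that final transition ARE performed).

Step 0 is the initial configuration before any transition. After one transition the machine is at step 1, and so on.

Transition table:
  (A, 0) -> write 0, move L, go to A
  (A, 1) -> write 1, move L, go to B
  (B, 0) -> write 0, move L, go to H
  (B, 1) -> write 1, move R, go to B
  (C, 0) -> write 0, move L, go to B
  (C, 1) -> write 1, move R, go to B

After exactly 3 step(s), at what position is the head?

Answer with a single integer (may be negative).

Answer: -1

Derivation:
Step 1: in state A at pos 2, read 0 -> (A,0)->write 0,move L,goto A. Now: state=A, head=1, tape[-3..4]=01100010 (head:     ^)
Step 2: in state A at pos 1, read 0 -> (A,0)->write 0,move L,goto A. Now: state=A, head=0, tape[-3..4]=01100010 (head:    ^)
Step 3: in state A at pos 0, read 0 -> (A,0)->write 0,move L,goto A. Now: state=A, head=-1, tape[-3..4]=01100010 (head:   ^)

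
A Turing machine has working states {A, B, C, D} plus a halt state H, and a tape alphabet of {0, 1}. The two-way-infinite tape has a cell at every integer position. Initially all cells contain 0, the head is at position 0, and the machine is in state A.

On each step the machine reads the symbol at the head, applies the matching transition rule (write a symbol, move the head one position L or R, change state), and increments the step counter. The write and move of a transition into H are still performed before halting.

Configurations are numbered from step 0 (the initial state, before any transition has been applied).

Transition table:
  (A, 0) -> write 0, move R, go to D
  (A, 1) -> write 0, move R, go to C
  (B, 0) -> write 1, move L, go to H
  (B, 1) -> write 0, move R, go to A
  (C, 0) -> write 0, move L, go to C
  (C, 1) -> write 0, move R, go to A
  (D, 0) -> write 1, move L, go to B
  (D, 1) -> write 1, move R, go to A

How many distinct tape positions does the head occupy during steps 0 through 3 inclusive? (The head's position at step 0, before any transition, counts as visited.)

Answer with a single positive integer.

Step 1: in state A at pos 0, read 0 -> (A,0)->write 0,move R,goto D. Now: state=D, head=1, tape[-1..2]=0000 (head:   ^)
Step 2: in state D at pos 1, read 0 -> (D,0)->write 1,move L,goto B. Now: state=B, head=0, tape[-1..2]=0010 (head:  ^)
Step 3: in state B at pos 0, read 0 -> (B,0)->write 1,move L,goto H. Now: state=H, head=-1, tape[-2..2]=00110 (head:  ^)
Head positions at steps 0..3: starting at 0, distinct positions visited = {-1, 0, 1} -> 3 position(s)

Answer: 3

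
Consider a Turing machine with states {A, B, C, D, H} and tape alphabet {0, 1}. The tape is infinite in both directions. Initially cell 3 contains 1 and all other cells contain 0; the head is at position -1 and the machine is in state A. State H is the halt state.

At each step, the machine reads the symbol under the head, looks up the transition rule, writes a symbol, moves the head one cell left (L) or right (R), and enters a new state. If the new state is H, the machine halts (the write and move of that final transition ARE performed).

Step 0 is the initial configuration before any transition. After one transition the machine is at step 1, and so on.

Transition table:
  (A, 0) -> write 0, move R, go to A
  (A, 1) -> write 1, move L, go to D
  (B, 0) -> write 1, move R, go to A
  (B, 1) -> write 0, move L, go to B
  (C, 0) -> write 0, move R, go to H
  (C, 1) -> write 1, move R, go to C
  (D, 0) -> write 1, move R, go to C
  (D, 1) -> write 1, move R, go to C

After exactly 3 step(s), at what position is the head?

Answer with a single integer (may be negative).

Answer: 2

Derivation:
Step 1: in state A at pos -1, read 0 -> (A,0)->write 0,move R,goto A. Now: state=A, head=0, tape[-2..4]=0000010 (head:   ^)
Step 2: in state A at pos 0, read 0 -> (A,0)->write 0,move R,goto A. Now: state=A, head=1, tape[-2..4]=0000010 (head:    ^)
Step 3: in state A at pos 1, read 0 -> (A,0)->write 0,move R,goto A. Now: state=A, head=2, tape[-2..4]=0000010 (head:     ^)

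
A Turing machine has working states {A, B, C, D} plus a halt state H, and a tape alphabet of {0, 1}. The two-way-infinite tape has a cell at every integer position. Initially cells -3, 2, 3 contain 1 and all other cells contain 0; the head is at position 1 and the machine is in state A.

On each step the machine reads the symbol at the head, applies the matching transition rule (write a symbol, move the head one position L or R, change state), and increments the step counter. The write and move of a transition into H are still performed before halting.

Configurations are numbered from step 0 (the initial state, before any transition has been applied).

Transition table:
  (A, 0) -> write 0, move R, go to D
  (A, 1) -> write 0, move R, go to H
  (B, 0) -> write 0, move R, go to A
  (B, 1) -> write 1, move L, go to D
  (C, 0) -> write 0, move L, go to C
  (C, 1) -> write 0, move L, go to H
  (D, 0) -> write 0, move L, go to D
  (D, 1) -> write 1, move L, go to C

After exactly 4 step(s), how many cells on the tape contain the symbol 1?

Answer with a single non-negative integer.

Answer: 3

Derivation:
Step 1: in state A at pos 1, read 0 -> (A,0)->write 0,move R,goto D. Now: state=D, head=2, tape[-4..4]=010000110 (head:       ^)
Step 2: in state D at pos 2, read 1 -> (D,1)->write 1,move L,goto C. Now: state=C, head=1, tape[-4..4]=010000110 (head:      ^)
Step 3: in state C at pos 1, read 0 -> (C,0)->write 0,move L,goto C. Now: state=C, head=0, tape[-4..4]=010000110 (head:     ^)
Step 4: in state C at pos 0, read 0 -> (C,0)->write 0,move L,goto C. Now: state=C, head=-1, tape[-4..4]=010000110 (head:    ^)
Cells containing 1 after step 4: {-3, 2, 3} -> 3 cell(s)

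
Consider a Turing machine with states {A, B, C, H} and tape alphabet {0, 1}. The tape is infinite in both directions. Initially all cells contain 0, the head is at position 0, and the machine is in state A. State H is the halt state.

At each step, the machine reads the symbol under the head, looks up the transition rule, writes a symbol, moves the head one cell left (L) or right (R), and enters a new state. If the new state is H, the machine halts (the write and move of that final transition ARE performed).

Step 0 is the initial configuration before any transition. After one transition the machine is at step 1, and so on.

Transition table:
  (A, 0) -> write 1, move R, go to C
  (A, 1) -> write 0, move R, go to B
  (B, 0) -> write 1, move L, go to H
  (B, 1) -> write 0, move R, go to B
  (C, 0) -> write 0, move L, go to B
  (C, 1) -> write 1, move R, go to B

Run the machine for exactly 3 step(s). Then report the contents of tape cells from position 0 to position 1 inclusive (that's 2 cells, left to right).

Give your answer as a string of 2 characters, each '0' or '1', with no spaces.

Step 1: in state A at pos 0, read 0 -> (A,0)->write 1,move R,goto C. Now: state=C, head=1, tape[-1..2]=0100 (head:   ^)
Step 2: in state C at pos 1, read 0 -> (C,0)->write 0,move L,goto B. Now: state=B, head=0, tape[-1..2]=0100 (head:  ^)
Step 3: in state B at pos 0, read 1 -> (B,1)->write 0,move R,goto B. Now: state=B, head=1, tape[-1..2]=0000 (head:   ^)

Answer: 00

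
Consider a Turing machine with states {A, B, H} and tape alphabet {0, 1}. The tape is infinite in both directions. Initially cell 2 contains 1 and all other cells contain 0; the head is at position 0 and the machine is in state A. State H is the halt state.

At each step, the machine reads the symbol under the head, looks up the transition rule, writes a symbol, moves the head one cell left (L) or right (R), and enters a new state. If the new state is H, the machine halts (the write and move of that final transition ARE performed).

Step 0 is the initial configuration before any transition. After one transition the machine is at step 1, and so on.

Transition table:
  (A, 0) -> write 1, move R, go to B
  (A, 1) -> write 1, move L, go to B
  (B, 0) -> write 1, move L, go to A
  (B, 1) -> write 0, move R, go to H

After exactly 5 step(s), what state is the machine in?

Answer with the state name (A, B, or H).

Answer: B

Derivation:
Step 1: in state A at pos 0, read 0 -> (A,0)->write 1,move R,goto B. Now: state=B, head=1, tape[-1..3]=01010 (head:   ^)
Step 2: in state B at pos 1, read 0 -> (B,0)->write 1,move L,goto A. Now: state=A, head=0, tape[-1..3]=01110 (head:  ^)
Step 3: in state A at pos 0, read 1 -> (A,1)->write 1,move L,goto B. Now: state=B, head=-1, tape[-2..3]=001110 (head:  ^)
Step 4: in state B at pos -1, read 0 -> (B,0)->write 1,move L,goto A. Now: state=A, head=-2, tape[-3..3]=0011110 (head:  ^)
Step 5: in state A at pos -2, read 0 -> (A,0)->write 1,move R,goto B. Now: state=B, head=-1, tape[-3..3]=0111110 (head:   ^)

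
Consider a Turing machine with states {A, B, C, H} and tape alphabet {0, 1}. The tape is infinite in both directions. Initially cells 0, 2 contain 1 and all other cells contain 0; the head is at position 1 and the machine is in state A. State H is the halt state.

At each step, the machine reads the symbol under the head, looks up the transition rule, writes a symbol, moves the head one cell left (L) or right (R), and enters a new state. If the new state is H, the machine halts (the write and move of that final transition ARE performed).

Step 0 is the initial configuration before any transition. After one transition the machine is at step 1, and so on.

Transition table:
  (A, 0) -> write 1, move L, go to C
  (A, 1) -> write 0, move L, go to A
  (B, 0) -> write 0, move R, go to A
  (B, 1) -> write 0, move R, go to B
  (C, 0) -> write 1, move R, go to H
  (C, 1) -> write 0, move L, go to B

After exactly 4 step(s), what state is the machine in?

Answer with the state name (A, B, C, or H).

Answer: C

Derivation:
Step 1: in state A at pos 1, read 0 -> (A,0)->write 1,move L,goto C. Now: state=C, head=0, tape[-1..3]=01110 (head:  ^)
Step 2: in state C at pos 0, read 1 -> (C,1)->write 0,move L,goto B. Now: state=B, head=-1, tape[-2..3]=000110 (head:  ^)
Step 3: in state B at pos -1, read 0 -> (B,0)->write 0,move R,goto A. Now: state=A, head=0, tape[-2..3]=000110 (head:   ^)
Step 4: in state A at pos 0, read 0 -> (A,0)->write 1,move L,goto C. Now: state=C, head=-1, tape[-2..3]=001110 (head:  ^)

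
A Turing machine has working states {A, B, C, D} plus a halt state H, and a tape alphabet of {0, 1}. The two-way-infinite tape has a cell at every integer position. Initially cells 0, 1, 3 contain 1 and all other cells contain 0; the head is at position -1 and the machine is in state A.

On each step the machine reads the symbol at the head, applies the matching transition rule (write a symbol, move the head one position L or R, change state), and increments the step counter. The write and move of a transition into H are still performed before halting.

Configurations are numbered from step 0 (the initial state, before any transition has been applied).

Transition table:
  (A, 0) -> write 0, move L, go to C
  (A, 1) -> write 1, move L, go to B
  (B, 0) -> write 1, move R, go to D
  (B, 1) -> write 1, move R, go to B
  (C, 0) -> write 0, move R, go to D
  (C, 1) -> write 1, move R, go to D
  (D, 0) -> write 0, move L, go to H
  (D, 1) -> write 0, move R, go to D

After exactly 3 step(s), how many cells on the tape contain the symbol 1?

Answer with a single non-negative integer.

Step 1: in state A at pos -1, read 0 -> (A,0)->write 0,move L,goto C. Now: state=C, head=-2, tape[-3..4]=00011010 (head:  ^)
Step 2: in state C at pos -2, read 0 -> (C,0)->write 0,move R,goto D. Now: state=D, head=-1, tape[-3..4]=00011010 (head:   ^)
Step 3: in state D at pos -1, read 0 -> (D,0)->write 0,move L,goto H. Now: state=H, head=-2, tape[-3..4]=00011010 (head:  ^)
Cells containing 1 after step 3: {0, 1, 3} -> 3 cell(s)

Answer: 3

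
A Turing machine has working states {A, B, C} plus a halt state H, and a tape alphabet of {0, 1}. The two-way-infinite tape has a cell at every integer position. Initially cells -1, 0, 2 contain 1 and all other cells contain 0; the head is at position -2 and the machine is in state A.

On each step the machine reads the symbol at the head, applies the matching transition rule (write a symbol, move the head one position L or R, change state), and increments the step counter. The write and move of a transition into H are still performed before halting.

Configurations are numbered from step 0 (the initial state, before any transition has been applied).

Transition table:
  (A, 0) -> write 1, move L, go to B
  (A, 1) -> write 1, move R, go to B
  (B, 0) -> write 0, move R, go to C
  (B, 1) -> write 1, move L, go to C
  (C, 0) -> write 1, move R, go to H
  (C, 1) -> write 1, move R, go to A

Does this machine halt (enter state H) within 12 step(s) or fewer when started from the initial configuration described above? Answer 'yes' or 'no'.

Step 1: in state A at pos -2, read 0 -> (A,0)->write 1,move L,goto B. Now: state=B, head=-3, tape[-4..3]=00111010 (head:  ^)
Step 2: in state B at pos -3, read 0 -> (B,0)->write 0,move R,goto C. Now: state=C, head=-2, tape[-4..3]=00111010 (head:   ^)
Step 3: in state C at pos -2, read 1 -> (C,1)->write 1,move R,goto A. Now: state=A, head=-1, tape[-4..3]=00111010 (head:    ^)
Step 4: in state A at pos -1, read 1 -> (A,1)->write 1,move R,goto B. Now: state=B, head=0, tape[-4..3]=00111010 (head:     ^)
Step 5: in state B at pos 0, read 1 -> (B,1)->write 1,move L,goto C. Now: state=C, head=-1, tape[-4..3]=00111010 (head:    ^)
Step 6: in state C at pos -1, read 1 -> (C,1)->write 1,move R,goto A. Now: state=A, head=0, tape[-4..3]=00111010 (head:     ^)
Step 7: in state A at pos 0, read 1 -> (A,1)->write 1,move R,goto B. Now: state=B, head=1, tape[-4..3]=00111010 (head:      ^)
Step 8: in state B at pos 1, read 0 -> (B,0)->write 0,move R,goto C. Now: state=C, head=2, tape[-4..3]=00111010 (head:       ^)
Step 9: in state C at pos 2, read 1 -> (C,1)->write 1,move R,goto A. Now: state=A, head=3, tape[-4..4]=001110100 (head:        ^)
Step 10: in state A at pos 3, read 0 -> (A,0)->write 1,move L,goto B. Now: state=B, head=2, tape[-4..4]=001110110 (head:       ^)
Step 11: in state B at pos 2, read 1 -> (B,1)->write 1,move L,goto C. Now: state=C, head=1, tape[-4..4]=001110110 (head:      ^)
Step 12: in state C at pos 1, read 0 -> (C,0)->write 1,move R,goto H. Now: state=H, head=2, tape[-4..4]=001111110 (head:       ^)
State H reached at step 12; 12 <= 12 -> yes

Answer: yes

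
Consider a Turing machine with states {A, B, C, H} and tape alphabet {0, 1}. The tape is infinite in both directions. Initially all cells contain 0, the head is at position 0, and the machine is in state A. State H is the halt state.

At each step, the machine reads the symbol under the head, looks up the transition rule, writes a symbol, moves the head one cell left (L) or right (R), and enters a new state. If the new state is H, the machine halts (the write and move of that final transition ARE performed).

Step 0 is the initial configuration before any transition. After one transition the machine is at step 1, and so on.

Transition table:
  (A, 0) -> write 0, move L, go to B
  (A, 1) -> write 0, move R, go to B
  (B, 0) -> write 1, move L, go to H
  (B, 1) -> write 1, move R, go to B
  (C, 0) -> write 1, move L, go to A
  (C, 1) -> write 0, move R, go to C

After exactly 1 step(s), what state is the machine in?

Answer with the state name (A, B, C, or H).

Step 1: in state A at pos 0, read 0 -> (A,0)->write 0,move L,goto B. Now: state=B, head=-1, tape[-2..1]=0000 (head:  ^)

Answer: B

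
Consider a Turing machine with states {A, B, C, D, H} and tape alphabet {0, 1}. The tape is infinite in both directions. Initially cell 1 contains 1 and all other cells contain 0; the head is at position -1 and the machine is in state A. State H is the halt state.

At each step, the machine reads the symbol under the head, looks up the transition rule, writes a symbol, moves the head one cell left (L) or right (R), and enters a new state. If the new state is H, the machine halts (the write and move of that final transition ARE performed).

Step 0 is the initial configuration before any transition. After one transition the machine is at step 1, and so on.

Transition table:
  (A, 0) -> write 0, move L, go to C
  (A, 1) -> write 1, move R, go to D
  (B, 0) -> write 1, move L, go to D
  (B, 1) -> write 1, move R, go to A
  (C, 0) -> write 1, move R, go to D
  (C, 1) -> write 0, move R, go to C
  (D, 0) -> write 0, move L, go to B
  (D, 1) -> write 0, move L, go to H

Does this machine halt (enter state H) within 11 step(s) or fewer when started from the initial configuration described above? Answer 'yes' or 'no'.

Answer: no

Derivation:
Step 1: in state A at pos -1, read 0 -> (A,0)->write 0,move L,goto C. Now: state=C, head=-2, tape[-3..2]=000010 (head:  ^)
Step 2: in state C at pos -2, read 0 -> (C,0)->write 1,move R,goto D. Now: state=D, head=-1, tape[-3..2]=010010 (head:   ^)
Step 3: in state D at pos -1, read 0 -> (D,0)->write 0,move L,goto B. Now: state=B, head=-2, tape[-3..2]=010010 (head:  ^)
Step 4: in state B at pos -2, read 1 -> (B,1)->write 1,move R,goto A. Now: state=A, head=-1, tape[-3..2]=010010 (head:   ^)
Step 5: in state A at pos -1, read 0 -> (A,0)->write 0,move L,goto C. Now: state=C, head=-2, tape[-3..2]=010010 (head:  ^)
Step 6: in state C at pos -2, read 1 -> (C,1)->write 0,move R,goto C. Now: state=C, head=-1, tape[-3..2]=000010 (head:   ^)
Step 7: in state C at pos -1, read 0 -> (C,0)->write 1,move R,goto D. Now: state=D, head=0, tape[-3..2]=001010 (head:    ^)
Step 8: in state D at pos 0, read 0 -> (D,0)->write 0,move L,goto B. Now: state=B, head=-1, tape[-3..2]=001010 (head:   ^)
Step 9: in state B at pos -1, read 1 -> (B,1)->write 1,move R,goto A. Now: state=A, head=0, tape[-3..2]=001010 (head:    ^)
Step 10: in state A at pos 0, read 0 -> (A,0)->write 0,move L,goto C. Now: state=C, head=-1, tape[-3..2]=001010 (head:   ^)
Step 11: in state C at pos -1, read 1 -> (C,1)->write 0,move R,goto C. Now: state=C, head=0, tape[-3..2]=000010 (head:    ^)
After 11 step(s): state = C (not H) -> not halted within 11 -> no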